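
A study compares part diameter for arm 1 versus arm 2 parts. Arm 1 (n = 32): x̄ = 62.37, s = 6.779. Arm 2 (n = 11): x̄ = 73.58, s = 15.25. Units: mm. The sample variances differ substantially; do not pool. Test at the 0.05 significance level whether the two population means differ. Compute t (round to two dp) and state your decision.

Let group 1 = arm 1, group 2 = arm 2. H0: μ_1 = μ_2; H1: μ_1 ≠ μ_2 (Welch's two-sample t-test, two-sided).
t = (x̄_1 − x̄_2)/√(s_1²/n_1 + s_2²/n_2) = (62.37 − 73.58)/√(6.779²/32 + 15.25²/11) = -2.36
Welch–Satterthwaite df ≈ 11.39
Two-sided p-value ≈ 0.037
Since p ≈ 0.037 < α = 0.05, reject H0; the data support H1.

t = -2.36; reject H0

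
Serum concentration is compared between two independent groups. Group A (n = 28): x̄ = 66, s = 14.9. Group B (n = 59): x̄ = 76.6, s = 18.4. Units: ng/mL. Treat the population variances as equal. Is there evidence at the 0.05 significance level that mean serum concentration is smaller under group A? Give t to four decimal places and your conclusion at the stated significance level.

Let group 1 = group A, group 2 = group B. H0: μ_1 = μ_2; H1: μ_1 < μ_2 (two-sample pooled-variance t-test, left-tailed).
s_p² = [(28−1)·14.9² + (59−1)·18.4²]/(28+59−2) = 301.538
t = (66 − 76.6)/√[301.538·(1/28 + 1/59)] = -2.6600
df = n₁ + n₂ − 2 = 85
p-value = P(T ≤ -2.6600) ≈ 0.0047
Since p ≈ 0.0047 < α = 0.05, reject H0; the data support H1.

t = -2.6600; reject H0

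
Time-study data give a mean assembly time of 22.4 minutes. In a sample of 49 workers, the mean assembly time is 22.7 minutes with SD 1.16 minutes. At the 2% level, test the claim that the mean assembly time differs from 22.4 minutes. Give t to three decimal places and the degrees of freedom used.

H0: μ = 22.4; H1: μ ≠ 22.4 (one-sample t-test, two-sided).
t = (x̄ − μ₀)/(s/√n) = (22.7 − 22.4)/(1.16/√49) = 1.810
df = n − 1 = 48
Two-sided p-value ≈ 0.0765
Since p ≈ 0.0765 > α = 0.02, fail to reject H0; the data do not provide sufficient evidence against H0.

t = 1.810, df = 48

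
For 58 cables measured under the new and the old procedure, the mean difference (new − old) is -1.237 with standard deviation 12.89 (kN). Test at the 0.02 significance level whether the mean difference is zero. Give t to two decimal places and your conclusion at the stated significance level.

H0: μ_d = 0; H1: μ_d ≠ 0 (paired t-test on the differences, two-sided).
t = d̄/(s_d/√n) = -1.237/(12.89/√58) = -0.73
df = n − 1 = 57
Two-sided p-value ≈ 0.4679
Since p ≈ 0.4679 > α = 0.02, fail to reject H0; the evidence is not statistically significant.

t = -0.73; fail to reject H0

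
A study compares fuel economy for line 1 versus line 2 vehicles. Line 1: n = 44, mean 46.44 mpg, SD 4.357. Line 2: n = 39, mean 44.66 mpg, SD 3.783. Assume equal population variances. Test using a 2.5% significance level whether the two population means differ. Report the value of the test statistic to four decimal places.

Let group 1 = line 1, group 2 = line 2. H0: μ_1 = μ_2; H1: μ_1 ≠ μ_2 (two-sample pooled-variance t-test, two-sided).
s_p² = [(44−1)·4.357² + (39−1)·3.783²]/(44+39−2) = 16.7915
t = (46.44 − 44.66)/√[16.7915·(1/44 + 1/39)] = 1.9751
df = n₁ + n₂ − 2 = 81
Two-sided p-value ≈ 0.052
Since p ≈ 0.052 > α = 0.025, fail to reject H0; the data do not provide sufficient evidence against H0.

1.9751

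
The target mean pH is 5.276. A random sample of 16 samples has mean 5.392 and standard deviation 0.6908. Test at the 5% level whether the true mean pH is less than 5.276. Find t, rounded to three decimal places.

H0: μ = 5.276; H1: μ < 5.276 (one-sample t-test, left-tailed).
t = (x̄ − μ₀)/(s/√n) = (5.392 − 5.276)/(0.6908/√16) = 0.672
df = n − 1 = 15
p-value = P(T ≤ 0.672) ≈ 0.7440
Since p ≈ 0.7440 > α = 0.05, fail to reject H0; the data do not provide sufficient evidence against H0.

0.672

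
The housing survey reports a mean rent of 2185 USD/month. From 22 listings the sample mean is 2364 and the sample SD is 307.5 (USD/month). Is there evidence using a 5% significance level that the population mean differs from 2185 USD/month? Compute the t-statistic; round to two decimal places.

H0: μ = 2185; H1: μ ≠ 2185 (one-sample t-test, two-sided).
t = (x̄ − μ₀)/(s/√n) = (2364 − 2185)/(307.5/√22) = 2.73
df = n − 1 = 21
Two-sided p-value ≈ 0.0125
Since p ≈ 0.0125 < α = 0.05, reject H0; the data support H1.

2.73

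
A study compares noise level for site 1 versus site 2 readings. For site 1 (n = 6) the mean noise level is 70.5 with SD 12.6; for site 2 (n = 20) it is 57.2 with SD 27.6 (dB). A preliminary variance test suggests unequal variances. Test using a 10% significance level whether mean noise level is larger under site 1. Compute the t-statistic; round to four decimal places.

Let group 1 = site 1, group 2 = site 2. H0: μ_1 = μ_2; H1: μ_1 > μ_2 (Welch's two-sample t-test, right-tailed).
t = (x̄_1 − x̄_2)/√(s_1²/n_1 + s_2²/n_2) = (70.5 − 57.2)/√(12.6²/6 + 27.6²/20) = 1.6554
Welch–Satterthwaite df ≈ 19.26
p-value = P(T ≥ 1.6554) ≈ 0.0570
Since p ≈ 0.0570 < α = 0.1, reject H0; the evidence is statistically significant.

1.6554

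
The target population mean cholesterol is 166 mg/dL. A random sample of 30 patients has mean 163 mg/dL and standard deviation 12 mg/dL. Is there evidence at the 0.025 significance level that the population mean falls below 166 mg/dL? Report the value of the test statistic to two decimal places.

-1.37

H0: μ = 166; H1: μ < 166 (one-sample t-test, left-tailed).
t = (x̄ − μ₀)/(s/√n) = (163 − 166)/(12/√30) = -1.37
df = n − 1 = 29
p-value = P(T ≤ -1.37) ≈ 0.091
Since p ≈ 0.091 > α = 0.025, fail to reject H0; the data do not provide sufficient evidence against H0.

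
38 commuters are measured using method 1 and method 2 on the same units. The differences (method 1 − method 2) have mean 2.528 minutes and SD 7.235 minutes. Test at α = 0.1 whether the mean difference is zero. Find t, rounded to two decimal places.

2.15

H0: μ_d = 0; H1: μ_d ≠ 0 (paired t-test on the differences, two-sided).
t = d̄/(s_d/√n) = 2.528/(7.235/√38) = 2.15
df = n − 1 = 37
Two-sided p-value ≈ 0.0378
Since p ≈ 0.0378 < α = 0.1, reject H0; the evidence is statistically significant.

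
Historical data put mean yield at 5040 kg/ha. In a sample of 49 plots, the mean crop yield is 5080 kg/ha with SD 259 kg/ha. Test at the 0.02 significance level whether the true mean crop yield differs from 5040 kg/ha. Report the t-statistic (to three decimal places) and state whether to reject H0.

t = 1.081; fail to reject H0

H0: μ = 5040; H1: μ ≠ 5040 (one-sample t-test, two-sided).
t = (x̄ − μ₀)/(s/√n) = (5080 − 5040)/(259/√49) = 1.081
df = n − 1 = 48
Two-sided p-value ≈ 0.2851
Since p ≈ 0.2851 > α = 0.02, fail to reject H0; the data do not provide sufficient evidence against H0.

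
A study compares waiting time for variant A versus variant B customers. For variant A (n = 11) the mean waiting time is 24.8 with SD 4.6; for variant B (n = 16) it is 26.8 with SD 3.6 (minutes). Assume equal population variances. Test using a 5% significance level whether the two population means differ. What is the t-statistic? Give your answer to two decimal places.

Let group 1 = variant A, group 2 = variant B. H0: μ_1 = μ_2; H1: μ_1 ≠ μ_2 (two-sample pooled-variance t-test, two-sided).
s_p² = [(11−1)·4.6² + (16−1)·3.6²]/(11+16−2) = 16.24
t = (24.8 − 26.8)/√[16.24·(1/11 + 1/16)] = -1.27
df = n₁ + n₂ − 2 = 25
Two-sided p-value ≈ 0.2168
Since p ≈ 0.2168 > α = 0.05, fail to reject H0; the evidence is not statistically significant.

-1.27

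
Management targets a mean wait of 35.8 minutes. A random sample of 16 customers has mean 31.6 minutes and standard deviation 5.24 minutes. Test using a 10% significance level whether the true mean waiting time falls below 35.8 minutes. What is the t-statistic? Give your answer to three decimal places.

-3.206

H0: μ = 35.8; H1: μ < 35.8 (one-sample t-test, left-tailed).
t = (x̄ − μ₀)/(s/√n) = (31.6 − 35.8)/(5.24/√16) = -3.206
df = n − 1 = 15
p-value = P(T ≤ -3.206) ≈ 0.0029
Since p ≈ 0.0029 < α = 0.1, reject H0; the evidence is statistically significant.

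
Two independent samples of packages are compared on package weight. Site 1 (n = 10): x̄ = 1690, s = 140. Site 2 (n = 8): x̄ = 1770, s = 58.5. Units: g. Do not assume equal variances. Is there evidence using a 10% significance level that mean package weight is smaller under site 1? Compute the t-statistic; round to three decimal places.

Let group 1 = site 1, group 2 = site 2. H0: μ_1 = μ_2; H1: μ_1 < μ_2 (Welch's two-sample t-test, left-tailed).
t = (x̄_1 − x̄_2)/√(s_1²/n_1 + s_2²/n_2) = (1690 − 1770)/√(140²/10 + 58.5²/8) = -1.637
Welch–Satterthwaite df ≈ 12.59
p-value = P(T ≤ -1.637) ≈ 0.0632
Since p ≈ 0.0632 < α = 0.1, reject H0; the evidence is statistically significant.

-1.637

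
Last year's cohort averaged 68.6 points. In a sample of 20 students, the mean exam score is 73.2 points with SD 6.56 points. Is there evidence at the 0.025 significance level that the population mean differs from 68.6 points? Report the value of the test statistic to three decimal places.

H0: μ = 68.6; H1: μ ≠ 68.6 (one-sample t-test, two-sided).
t = (x̄ − μ₀)/(s/√n) = (73.2 − 68.6)/(6.56/√20) = 3.136
df = n − 1 = 19
Two-sided p-value ≈ 0.0054
Since p ≈ 0.0054 < α = 0.025, reject H0; the evidence is statistically significant.

3.136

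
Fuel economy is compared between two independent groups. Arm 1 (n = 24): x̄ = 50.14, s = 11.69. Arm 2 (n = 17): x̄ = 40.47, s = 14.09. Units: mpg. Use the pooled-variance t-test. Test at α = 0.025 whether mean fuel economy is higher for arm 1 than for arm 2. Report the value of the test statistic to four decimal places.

Let group 1 = arm 1, group 2 = arm 2. H0: μ_1 = μ_2; H1: μ_1 > μ_2 (two-sample pooled-variance t-test, right-tailed).
s_p² = [(24−1)·11.69² + (17−1)·14.09²]/(24+17−2) = 162.039
t = (50.14 − 40.47)/√[162.039·(1/24 + 1/17)] = 2.3964
df = n₁ + n₂ − 2 = 39
p-value = P(T ≥ 2.3964) ≈ 0.0107
Since p ≈ 0.0107 < α = 0.025, reject H0; the data support H1.

2.3964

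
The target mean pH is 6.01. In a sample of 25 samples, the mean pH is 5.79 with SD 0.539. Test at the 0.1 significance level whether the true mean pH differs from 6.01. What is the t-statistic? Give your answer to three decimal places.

-2.041

H0: μ = 6.01; H1: μ ≠ 6.01 (one-sample t-test, two-sided).
t = (x̄ − μ₀)/(s/√n) = (5.79 − 6.01)/(0.539/√25) = -2.041
df = n − 1 = 24
Two-sided p-value ≈ 0.0524
Since p ≈ 0.0524 < α = 0.1, reject H0; the evidence is statistically significant.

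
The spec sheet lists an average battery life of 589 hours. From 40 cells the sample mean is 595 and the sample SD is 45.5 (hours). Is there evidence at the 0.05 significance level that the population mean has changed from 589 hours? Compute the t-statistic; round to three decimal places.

0.834

H0: μ = 589; H1: μ ≠ 589 (one-sample t-test, two-sided).
t = (x̄ − μ₀)/(s/√n) = (595 − 589)/(45.5/√40) = 0.834
df = n − 1 = 39
Two-sided p-value ≈ 0.4094
Since p ≈ 0.4094 > α = 0.05, fail to reject H0; the evidence is not statistically significant.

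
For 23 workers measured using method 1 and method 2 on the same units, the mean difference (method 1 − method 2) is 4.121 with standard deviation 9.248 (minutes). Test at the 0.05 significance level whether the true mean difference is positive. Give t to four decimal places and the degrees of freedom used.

H0: μ_d = 0; H1: μ_d > 0 (paired t-test on the differences, right-tailed).
t = d̄/(s_d/√n) = 4.121/(9.248/√23) = 2.1371
df = n − 1 = 22
p-value = P(T ≥ 2.1371) ≈ 0.0220
Since p ≈ 0.0220 < α = 0.05, reject H0; the evidence is statistically significant.

t = 2.1371, df = 22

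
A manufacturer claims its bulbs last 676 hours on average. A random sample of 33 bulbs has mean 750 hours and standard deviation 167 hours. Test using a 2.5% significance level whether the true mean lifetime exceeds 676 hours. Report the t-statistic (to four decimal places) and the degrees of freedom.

t = 2.5455, df = 32

H0: μ = 676; H1: μ > 676 (one-sample t-test, right-tailed).
t = (x̄ − μ₀)/(s/√n) = (750 − 676)/(167/√33) = 2.5455
df = n − 1 = 32
p-value = P(T ≥ 2.5455) ≈ 0.0080
Since p ≈ 0.0080 < α = 0.025, reject H0; the data support H1.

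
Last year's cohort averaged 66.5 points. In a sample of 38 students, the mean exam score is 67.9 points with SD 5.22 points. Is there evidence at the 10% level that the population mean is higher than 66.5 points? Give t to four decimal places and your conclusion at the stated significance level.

H0: μ = 66.5; H1: μ > 66.5 (one-sample t-test, right-tailed).
t = (x̄ − μ₀)/(s/√n) = (67.9 − 66.5)/(5.22/√38) = 1.6533
df = n − 1 = 37
p-value = P(T ≥ 1.6533) ≈ 0.053
Since p ≈ 0.053 < α = 0.1, reject H0; the data support H1.

t = 1.6533; reject H0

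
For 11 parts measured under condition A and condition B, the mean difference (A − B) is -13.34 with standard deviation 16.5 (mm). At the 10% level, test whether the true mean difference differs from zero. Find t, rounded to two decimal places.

H0: μ_d = 0; H1: μ_d ≠ 0 (paired t-test on the differences, two-sided).
t = d̄/(s_d/√n) = -13.34/(16.5/√11) = -2.68
df = n − 1 = 10
Two-sided p-value ≈ 0.0230
Since p ≈ 0.0230 < α = 0.1, reject H0; the evidence is statistically significant.

-2.68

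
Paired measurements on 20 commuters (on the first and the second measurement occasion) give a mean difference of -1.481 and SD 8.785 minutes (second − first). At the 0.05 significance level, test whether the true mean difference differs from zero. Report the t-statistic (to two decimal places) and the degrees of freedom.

t = -0.75, df = 19

H0: μ_d = 0; H1: μ_d ≠ 0 (paired t-test on the differences, two-sided).
t = d̄/(s_d/√n) = -1.481/(8.785/√20) = -0.75
df = n − 1 = 19
Two-sided p-value ≈ 0.4601
Since p ≈ 0.4601 > α = 0.05, fail to reject H0; the evidence is not statistically significant.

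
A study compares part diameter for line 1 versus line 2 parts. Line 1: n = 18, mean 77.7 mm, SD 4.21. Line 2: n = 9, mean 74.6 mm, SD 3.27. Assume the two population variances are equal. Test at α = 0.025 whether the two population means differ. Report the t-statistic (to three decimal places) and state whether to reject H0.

Let group 1 = line 1, group 2 = line 2. H0: μ_1 = μ_2; H1: μ_1 ≠ μ_2 (two-sample pooled-variance t-test, two-sided).
s_p² = [(18−1)·4.21² + (9−1)·3.27²]/(18+9−2) = 15.4741
t = (77.7 − 74.6)/√[15.4741·(1/18 + 1/9)] = 1.930
df = n₁ + n₂ − 2 = 25
Two-sided p-value ≈ 0.065
Since p ≈ 0.065 > α = 0.025, fail to reject H0; the data do not provide sufficient evidence against H0.

t = 1.930; fail to reject H0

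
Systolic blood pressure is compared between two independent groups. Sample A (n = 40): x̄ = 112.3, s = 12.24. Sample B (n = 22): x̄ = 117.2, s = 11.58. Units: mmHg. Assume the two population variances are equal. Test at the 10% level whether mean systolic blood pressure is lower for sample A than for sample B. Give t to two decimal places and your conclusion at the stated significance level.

t = -1.54; reject H0

Let group 1 = sample A, group 2 = sample B. H0: μ_1 = μ_2; H1: μ_1 < μ_2 (two-sample pooled-variance t-test, left-tailed).
s_p² = [(40−1)·12.24² + (22−1)·11.58²]/(40+22−2) = 144.315
t = (112.3 − 117.2)/√[144.315·(1/40 + 1/22)] = -1.54
df = n₁ + n₂ − 2 = 60
p-value = P(T ≤ -1.54) ≈ 0.0648
Since p ≈ 0.0648 < α = 0.1, reject H0; the evidence is statistically significant.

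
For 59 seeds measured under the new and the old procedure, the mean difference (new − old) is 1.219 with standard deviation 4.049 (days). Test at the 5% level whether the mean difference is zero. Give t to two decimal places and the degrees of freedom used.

H0: μ_d = 0; H1: μ_d ≠ 0 (paired t-test on the differences, two-sided).
t = d̄/(s_d/√n) = 1.219/(4.049/√59) = 2.31
df = n − 1 = 58
Two-sided p-value ≈ 0.024
Since p ≈ 0.024 < α = 0.05, reject H0; the evidence is statistically significant.

t = 2.31, df = 58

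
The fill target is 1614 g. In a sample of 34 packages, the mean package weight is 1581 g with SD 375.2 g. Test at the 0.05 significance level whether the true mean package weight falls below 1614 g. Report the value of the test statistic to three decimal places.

-0.513

H0: μ = 1614; H1: μ < 1614 (one-sample t-test, left-tailed).
t = (x̄ − μ₀)/(s/√n) = (1581 − 1614)/(375.2/√34) = -0.513
df = n − 1 = 33
p-value = P(T ≤ -0.513) ≈ 0.306
Since p ≈ 0.306 > α = 0.05, fail to reject H0; the evidence is not statistically significant.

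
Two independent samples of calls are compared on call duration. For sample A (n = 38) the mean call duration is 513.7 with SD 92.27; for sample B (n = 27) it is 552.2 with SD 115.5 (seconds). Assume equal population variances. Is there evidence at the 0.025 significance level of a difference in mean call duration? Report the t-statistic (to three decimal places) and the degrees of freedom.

t = -1.492, df = 63

Let group 1 = sample A, group 2 = sample B. H0: μ_1 = μ_2; H1: μ_1 ≠ μ_2 (two-sample pooled-variance t-test, two-sided).
s_p² = [(38−1)·92.27² + (27−1)·115.5²]/(38+27−2) = 10505.6
t = (513.7 − 552.2)/√[10505.6·(1/38 + 1/27)] = -1.492
df = n₁ + n₂ − 2 = 63
Two-sided p-value ≈ 0.141
Since p ≈ 0.141 > α = 0.025, fail to reject H0; the data do not provide sufficient evidence against H0.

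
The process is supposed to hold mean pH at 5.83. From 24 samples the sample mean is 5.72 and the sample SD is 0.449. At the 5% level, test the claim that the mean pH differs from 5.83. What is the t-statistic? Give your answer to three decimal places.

H0: μ = 5.83; H1: μ ≠ 5.83 (one-sample t-test, two-sided).
t = (x̄ − μ₀)/(s/√n) = (5.72 − 5.83)/(0.449/√24) = -1.200
df = n − 1 = 23
Two-sided p-value ≈ 0.242
Since p ≈ 0.242 > α = 0.05, fail to reject H0; the data do not provide sufficient evidence against H0.

-1.200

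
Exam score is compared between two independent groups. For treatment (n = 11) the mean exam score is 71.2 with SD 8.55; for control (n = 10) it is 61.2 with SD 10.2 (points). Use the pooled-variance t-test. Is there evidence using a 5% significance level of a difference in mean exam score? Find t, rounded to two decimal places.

2.44

Let group 1 = treatment, group 2 = control. H0: μ_1 = μ_2; H1: μ_1 ≠ μ_2 (two-sample pooled-variance t-test, two-sided).
s_p² = [(11−1)·8.55² + (10−1)·10.2²]/(11+10−2) = 87.7571
t = (71.2 − 61.2)/√[87.7571·(1/11 + 1/10)] = 2.44
df = n₁ + n₂ − 2 = 19
Two-sided p-value ≈ 0.0245
Since p ≈ 0.0245 < α = 0.05, reject H0; the evidence is statistically significant.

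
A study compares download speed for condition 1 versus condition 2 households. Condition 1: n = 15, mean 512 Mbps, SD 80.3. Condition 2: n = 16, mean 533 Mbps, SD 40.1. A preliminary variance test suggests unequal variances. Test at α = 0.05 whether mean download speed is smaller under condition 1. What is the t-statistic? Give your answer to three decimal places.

Let group 1 = condition 1, group 2 = condition 2. H0: μ_1 = μ_2; H1: μ_1 < μ_2 (Welch's two-sample t-test, left-tailed).
t = (x̄_1 − x̄_2)/√(s_1²/n_1 + s_2²/n_2) = (512 − 533)/√(80.3²/15 + 40.1²/16) = -0.912
Welch–Satterthwaite df ≈ 20.28
p-value = P(T ≤ -0.912) ≈ 0.1863
Since p ≈ 0.1863 > α = 0.05, fail to reject H0; the evidence is not statistically significant.

-0.912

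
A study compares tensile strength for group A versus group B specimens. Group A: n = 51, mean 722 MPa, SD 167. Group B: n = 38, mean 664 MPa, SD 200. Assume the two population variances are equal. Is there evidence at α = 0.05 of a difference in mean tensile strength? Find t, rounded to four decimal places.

1.4890

Let group 1 = group A, group 2 = group B. H0: μ_1 = μ_2; H1: μ_1 ≠ μ_2 (two-sample pooled-variance t-test, two-sided).
s_p² = [(51−1)·167² + (38−1)·200²]/(51+38−2) = 33039.7
t = (722 − 664)/√[33039.7·(1/51 + 1/38)] = 1.4890
df = n₁ + n₂ − 2 = 87
Two-sided p-value ≈ 0.140
Since p ≈ 0.140 > α = 0.05, fail to reject H0; the data do not provide sufficient evidence against H0.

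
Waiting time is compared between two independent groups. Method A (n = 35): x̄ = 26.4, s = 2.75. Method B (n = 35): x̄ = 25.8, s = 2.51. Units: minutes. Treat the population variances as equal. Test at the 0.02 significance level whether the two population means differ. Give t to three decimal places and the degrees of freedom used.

Let group 1 = method A, group 2 = method B. H0: μ_1 = μ_2; H1: μ_1 ≠ μ_2 (two-sample pooled-variance t-test, two-sided).
s_p² = [(35−1)·2.75² + (35−1)·2.51²]/(35+35−2) = 6.9313
t = (26.4 − 25.8)/√[6.9313·(1/35 + 1/35)] = 0.953
df = n₁ + n₂ − 2 = 68
Two-sided p-value ≈ 0.3438
Since p ≈ 0.3438 > α = 0.02, fail to reject H0; the evidence is not statistically significant.

t = 0.953, df = 68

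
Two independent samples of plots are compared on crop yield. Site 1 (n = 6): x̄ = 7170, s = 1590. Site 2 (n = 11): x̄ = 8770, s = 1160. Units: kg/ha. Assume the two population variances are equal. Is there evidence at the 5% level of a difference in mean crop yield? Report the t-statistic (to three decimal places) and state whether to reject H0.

Let group 1 = site 1, group 2 = site 2. H0: μ_1 = μ_2; H1: μ_1 ≠ μ_2 (two-sample pooled-variance t-test, two-sided).
s_p² = [(6−1)·1590² + (11−1)·1160²]/(6+11−2) = 1739770
t = (7170 − 8770)/√[1739770·(1/6 + 1/11)] = -2.390
df = n₁ + n₂ − 2 = 15
Two-sided p-value ≈ 0.0304
Since p ≈ 0.0304 < α = 0.05, reject H0; the evidence is statistically significant.

t = -2.390; reject H0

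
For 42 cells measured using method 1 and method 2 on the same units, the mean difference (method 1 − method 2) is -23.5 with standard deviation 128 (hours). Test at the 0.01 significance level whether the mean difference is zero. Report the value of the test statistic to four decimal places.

H0: μ_d = 0; H1: μ_d ≠ 0 (paired t-test on the differences, two-sided).
t = d̄/(s_d/√n) = -23.5/(128/√42) = -1.1898
df = n − 1 = 41
Two-sided p-value ≈ 0.241
Since p ≈ 0.241 > α = 0.01, fail to reject H0; the evidence is not statistically significant.

-1.1898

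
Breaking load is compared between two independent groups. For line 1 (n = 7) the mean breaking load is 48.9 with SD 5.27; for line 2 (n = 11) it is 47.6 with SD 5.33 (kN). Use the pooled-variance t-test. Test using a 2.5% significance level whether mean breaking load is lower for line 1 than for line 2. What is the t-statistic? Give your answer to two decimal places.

Let group 1 = line 1, group 2 = line 2. H0: μ_1 = μ_2; H1: μ_1 < μ_2 (two-sample pooled-variance t-test, left-tailed).
s_p² = [(7−1)·5.27² + (11−1)·5.33²]/(7+11−2) = 28.1704
t = (48.9 − 47.6)/√[28.1704·(1/7 + 1/11)] = 0.51
df = n₁ + n₂ − 2 = 16
p-value = P(T ≤ 0.51) ≈ 0.690
Since p ≈ 0.690 > α = 0.025, fail to reject H0; the data do not provide sufficient evidence against H0.

0.51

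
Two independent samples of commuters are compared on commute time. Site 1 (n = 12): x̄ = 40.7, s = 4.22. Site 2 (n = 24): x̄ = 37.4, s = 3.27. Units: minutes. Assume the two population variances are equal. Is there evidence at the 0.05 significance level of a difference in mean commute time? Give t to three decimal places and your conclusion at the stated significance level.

t = 2.589; reject H0

Let group 1 = site 1, group 2 = site 2. H0: μ_1 = μ_2; H1: μ_1 ≠ μ_2 (two-sample pooled-variance t-test, two-sided).
s_p² = [(12−1)·4.22² + (24−1)·3.27²]/(12+24−2) = 12.995
t = (40.7 − 37.4)/√[12.995·(1/12 + 1/24)] = 2.589
df = n₁ + n₂ − 2 = 34
Two-sided p-value ≈ 0.0141
Since p ≈ 0.0141 < α = 0.05, reject H0; the evidence is statistically significant.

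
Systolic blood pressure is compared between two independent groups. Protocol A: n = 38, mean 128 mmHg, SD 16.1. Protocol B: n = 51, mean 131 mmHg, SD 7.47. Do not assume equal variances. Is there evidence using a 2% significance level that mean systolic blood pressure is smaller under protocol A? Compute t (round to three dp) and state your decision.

t = -1.066; fail to reject H0

Let group 1 = protocol A, group 2 = protocol B. H0: μ_1 = μ_2; H1: μ_1 < μ_2 (Welch's two-sample t-test, left-tailed).
t = (x̄_1 − x̄_2)/√(s_1²/n_1 + s_2²/n_2) = (128 − 131)/√(16.1²/38 + 7.47²/51) = -1.066
Welch–Satterthwaite df ≈ 48.89
p-value = P(T ≤ -1.066) ≈ 0.1458
Since p ≈ 0.1458 > α = 0.02, fail to reject H0; the data do not provide sufficient evidence against H0.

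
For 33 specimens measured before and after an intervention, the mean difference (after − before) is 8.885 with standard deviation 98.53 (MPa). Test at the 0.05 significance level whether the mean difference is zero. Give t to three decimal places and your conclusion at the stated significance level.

H0: μ_d = 0; H1: μ_d ≠ 0 (paired t-test on the differences, two-sided).
t = d̄/(s_d/√n) = 8.885/(98.53/√33) = 0.518
df = n − 1 = 32
Two-sided p-value ≈ 0.6080
Since p ≈ 0.6080 > α = 0.05, fail to reject H0; the data do not provide sufficient evidence against H0.

t = 0.518; fail to reject H0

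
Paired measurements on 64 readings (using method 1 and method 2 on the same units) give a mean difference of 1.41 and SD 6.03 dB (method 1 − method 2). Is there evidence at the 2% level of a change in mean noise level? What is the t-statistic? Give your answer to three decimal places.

H0: μ_d = 0; H1: μ_d ≠ 0 (paired t-test on the differences, two-sided).
t = d̄/(s_d/√n) = 1.41/(6.03/√64) = 1.871
df = n − 1 = 63
Two-sided p-value ≈ 0.066
Since p ≈ 0.066 > α = 0.02, fail to reject H0; the evidence is not statistically significant.

1.871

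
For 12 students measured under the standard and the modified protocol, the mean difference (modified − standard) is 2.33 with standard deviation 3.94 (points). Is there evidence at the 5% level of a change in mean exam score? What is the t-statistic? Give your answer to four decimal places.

H0: μ_d = 0; H1: μ_d ≠ 0 (paired t-test on the differences, two-sided).
t = d̄/(s_d/√n) = 2.33/(3.94/√12) = 2.0486
df = n − 1 = 11
Two-sided p-value ≈ 0.0651
Since p ≈ 0.0651 > α = 0.05, fail to reject H0; the data do not provide sufficient evidence against H0.

2.0486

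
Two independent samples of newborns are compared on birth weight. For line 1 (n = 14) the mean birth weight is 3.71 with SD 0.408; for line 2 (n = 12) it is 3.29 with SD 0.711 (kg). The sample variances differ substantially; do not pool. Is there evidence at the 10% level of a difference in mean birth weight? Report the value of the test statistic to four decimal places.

1.8071

Let group 1 = line 1, group 2 = line 2. H0: μ_1 = μ_2; H1: μ_1 ≠ μ_2 (Welch's two-sample t-test, two-sided).
t = (x̄_1 − x̄_2)/√(s_1²/n_1 + s_2²/n_2) = (3.71 − 3.29)/√(0.408²/14 + 0.711²/12) = 1.8071
Welch–Satterthwaite df ≈ 16.94
Two-sided p-value ≈ 0.0885
Since p ≈ 0.0885 < α = 0.1, reject H0; the data support H1.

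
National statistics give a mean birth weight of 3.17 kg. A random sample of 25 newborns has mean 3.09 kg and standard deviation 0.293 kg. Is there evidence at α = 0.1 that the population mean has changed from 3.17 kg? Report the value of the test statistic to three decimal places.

H0: μ = 3.17; H1: μ ≠ 3.17 (one-sample t-test, two-sided).
t = (x̄ − μ₀)/(s/√n) = (3.09 − 3.17)/(0.293/√25) = -1.365
df = n − 1 = 24
Two-sided p-value ≈ 0.1849
Since p ≈ 0.1849 > α = 0.1, fail to reject H0; the evidence is not statistically significant.

-1.365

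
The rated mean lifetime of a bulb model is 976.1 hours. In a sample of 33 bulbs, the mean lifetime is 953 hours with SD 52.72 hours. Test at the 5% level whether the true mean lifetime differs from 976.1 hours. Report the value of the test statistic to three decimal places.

-2.517

H0: μ = 976.1; H1: μ ≠ 976.1 (one-sample t-test, two-sided).
t = (x̄ − μ₀)/(s/√n) = (953 − 976.1)/(52.72/√33) = -2.517
df = n − 1 = 32
Two-sided p-value ≈ 0.017
Since p ≈ 0.017 < α = 0.05, reject H0; the data support H1.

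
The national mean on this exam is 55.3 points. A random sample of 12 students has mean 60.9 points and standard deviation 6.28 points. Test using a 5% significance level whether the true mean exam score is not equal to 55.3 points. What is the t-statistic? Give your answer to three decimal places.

3.089

H0: μ = 55.3; H1: μ ≠ 55.3 (one-sample t-test, two-sided).
t = (x̄ − μ₀)/(s/√n) = (60.9 − 55.3)/(6.28/√12) = 3.089
df = n − 1 = 11
Two-sided p-value ≈ 0.0103
Since p ≈ 0.0103 < α = 0.05, reject H0; the data support H1.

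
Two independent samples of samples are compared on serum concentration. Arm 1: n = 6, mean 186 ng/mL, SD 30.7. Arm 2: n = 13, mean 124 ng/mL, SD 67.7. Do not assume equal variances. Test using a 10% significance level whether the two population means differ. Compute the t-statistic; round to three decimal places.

Let group 1 = arm 1, group 2 = arm 2. H0: μ_1 = μ_2; H1: μ_1 ≠ μ_2 (Welch's two-sample t-test, two-sided).
t = (x̄_1 − x̄_2)/√(s_1²/n_1 + s_2²/n_2) = (186 − 124)/√(30.7²/6 + 67.7²/13) = 2.746
Welch–Satterthwaite df ≈ 16.98
Two-sided p-value ≈ 0.0138
Since p ≈ 0.0138 < α = 0.1, reject H0; the data support H1.

2.746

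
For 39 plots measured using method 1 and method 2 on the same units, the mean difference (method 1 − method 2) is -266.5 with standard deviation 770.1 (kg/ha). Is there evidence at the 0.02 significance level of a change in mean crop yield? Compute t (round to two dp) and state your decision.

t = -2.16; fail to reject H0

H0: μ_d = 0; H1: μ_d ≠ 0 (paired t-test on the differences, two-sided).
t = d̄/(s_d/√n) = -266.5/(770.1/√39) = -2.16
df = n − 1 = 38
Two-sided p-value ≈ 0.037
Since p ≈ 0.037 > α = 0.02, fail to reject H0; the evidence is not statistically significant.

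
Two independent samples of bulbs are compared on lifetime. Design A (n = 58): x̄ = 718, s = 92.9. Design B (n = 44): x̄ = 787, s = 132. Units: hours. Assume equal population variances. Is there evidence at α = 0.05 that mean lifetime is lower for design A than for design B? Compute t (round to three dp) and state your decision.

Let group 1 = design A, group 2 = design B. H0: μ_1 = μ_2; H1: μ_1 < μ_2 (two-sample pooled-variance t-test, left-tailed).
s_p² = [(58−1)·92.9² + (44−1)·132²]/(58+44−2) = 12411.7
t = (718 − 787)/√[12411.7·(1/58 + 1/44)] = -3.098
df = n₁ + n₂ − 2 = 100
p-value = P(T ≤ -3.098) ≈ 0.001
Since p ≈ 0.001 < α = 0.05, reject H0; the evidence is statistically significant.

t = -3.098; reject H0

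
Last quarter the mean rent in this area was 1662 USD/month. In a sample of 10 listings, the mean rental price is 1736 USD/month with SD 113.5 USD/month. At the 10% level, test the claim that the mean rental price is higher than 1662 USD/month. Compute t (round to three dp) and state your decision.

H0: μ = 1662; H1: μ > 1662 (one-sample t-test, right-tailed).
t = (x̄ − μ₀)/(s/√n) = (1736 − 1662)/(113.5/√10) = 2.062
df = n − 1 = 9
p-value = P(T ≥ 2.062) ≈ 0.035
Since p ≈ 0.035 < α = 0.1, reject H0; the evidence is statistically significant.

t = 2.062; reject H0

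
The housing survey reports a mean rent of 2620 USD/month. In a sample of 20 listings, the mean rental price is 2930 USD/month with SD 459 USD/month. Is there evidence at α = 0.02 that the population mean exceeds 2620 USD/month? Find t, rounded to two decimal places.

H0: μ = 2620; H1: μ > 2620 (one-sample t-test, right-tailed).
t = (x̄ − μ₀)/(s/√n) = (2930 − 2620)/(459/√20) = 3.02
df = n − 1 = 19
p-value = P(T ≥ 3.02) ≈ 0.0035
Since p ≈ 0.0035 < α = 0.02, reject H0; the evidence is statistically significant.

3.02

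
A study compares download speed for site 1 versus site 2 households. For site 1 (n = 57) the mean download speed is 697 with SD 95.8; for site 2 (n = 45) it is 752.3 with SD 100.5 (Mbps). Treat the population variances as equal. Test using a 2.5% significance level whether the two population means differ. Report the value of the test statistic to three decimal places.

Let group 1 = site 1, group 2 = site 2. H0: μ_1 = μ_2; H1: μ_1 ≠ μ_2 (two-sample pooled-variance t-test, two-sided).
s_p² = [(57−1)·95.8² + (45−1)·100.5²]/(57+45−2) = 9583.59
t = (697 − 752.3)/√[9583.59·(1/57 + 1/45)] = -2.833
df = n₁ + n₂ − 2 = 100
Two-sided p-value ≈ 0.006
Since p ≈ 0.006 < α = 0.025, reject H0; the evidence is statistically significant.

-2.833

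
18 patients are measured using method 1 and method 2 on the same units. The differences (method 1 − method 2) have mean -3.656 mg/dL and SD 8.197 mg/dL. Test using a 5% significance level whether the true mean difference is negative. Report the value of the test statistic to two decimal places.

-1.89

H0: μ_d = 0; H1: μ_d < 0 (paired t-test on the differences, left-tailed).
t = d̄/(s_d/√n) = -3.656/(8.197/√18) = -1.89
df = n − 1 = 17
p-value = P(T ≤ -1.89) ≈ 0.0378
Since p ≈ 0.0378 < α = 0.05, reject H0; the evidence is statistically significant.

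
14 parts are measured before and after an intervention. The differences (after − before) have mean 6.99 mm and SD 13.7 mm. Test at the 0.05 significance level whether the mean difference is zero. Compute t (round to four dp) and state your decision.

t = 1.9091; fail to reject H0

H0: μ_d = 0; H1: μ_d ≠ 0 (paired t-test on the differences, two-sided).
t = d̄/(s_d/√n) = 6.99/(13.7/√14) = 1.9091
df = n − 1 = 13
Two-sided p-value ≈ 0.079
Since p ≈ 0.079 > α = 0.05, fail to reject H0; the data do not provide sufficient evidence against H0.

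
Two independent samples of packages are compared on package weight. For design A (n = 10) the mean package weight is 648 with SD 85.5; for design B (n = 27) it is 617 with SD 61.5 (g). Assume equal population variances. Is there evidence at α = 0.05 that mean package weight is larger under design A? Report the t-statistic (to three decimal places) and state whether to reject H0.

Let group 1 = design A, group 2 = design B. H0: μ_1 = μ_2; H1: μ_1 > μ_2 (two-sample pooled-variance t-test, right-tailed).
s_p² = [(10−1)·85.5² + (27−1)·61.5²]/(10+27−2) = 4689.45
t = (648 − 617)/√[4689.45·(1/10 + 1/27)] = 1.223
df = n₁ + n₂ − 2 = 35
p-value = P(T ≥ 1.223) ≈ 0.1148
Since p ≈ 0.1148 > α = 0.05, fail to reject H0; the data do not provide sufficient evidence against H0.

t = 1.223; fail to reject H0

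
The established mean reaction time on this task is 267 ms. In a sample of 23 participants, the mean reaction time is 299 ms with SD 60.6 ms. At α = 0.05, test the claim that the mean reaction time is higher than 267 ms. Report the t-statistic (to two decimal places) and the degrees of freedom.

t = 2.53, df = 22

H0: μ = 267; H1: μ > 267 (one-sample t-test, right-tailed).
t = (x̄ − μ₀)/(s/√n) = (299 − 267)/(60.6/√23) = 2.53
df = n − 1 = 22
p-value = P(T ≥ 2.53) ≈ 0.0095
Since p ≈ 0.0095 < α = 0.05, reject H0; the evidence is statistically significant.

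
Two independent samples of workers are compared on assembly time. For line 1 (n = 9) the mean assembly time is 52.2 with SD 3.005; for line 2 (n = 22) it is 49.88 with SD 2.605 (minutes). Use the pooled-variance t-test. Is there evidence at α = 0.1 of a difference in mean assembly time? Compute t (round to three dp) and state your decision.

t = 2.155; reject H0

Let group 1 = line 1, group 2 = line 2. H0: μ_1 = μ_2; H1: μ_1 ≠ μ_2 (two-sample pooled-variance t-test, two-sided).
s_p² = [(9−1)·3.005² + (22−1)·2.605²]/(9+22−2) = 7.40506
t = (52.2 − 49.88)/√[7.40506·(1/9 + 1/22)] = 2.155
df = n₁ + n₂ − 2 = 29
Two-sided p-value ≈ 0.0396
Since p ≈ 0.0396 < α = 0.1, reject H0; the data support H1.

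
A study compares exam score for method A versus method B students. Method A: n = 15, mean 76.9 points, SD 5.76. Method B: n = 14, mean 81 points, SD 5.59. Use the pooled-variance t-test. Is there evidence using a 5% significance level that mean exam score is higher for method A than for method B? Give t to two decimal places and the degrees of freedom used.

Let group 1 = method A, group 2 = method B. H0: μ_1 = μ_2; H1: μ_1 > μ_2 (two-sample pooled-variance t-test, right-tailed).
s_p² = [(15−1)·5.76² + (14−1)·5.59²]/(15+14−2) = 32.2486
t = (76.9 − 81)/√[32.2486·(1/15 + 1/14)] = -1.94
df = n₁ + n₂ − 2 = 27
p-value = P(T ≥ -1.94) ≈ 0.9687
Since p ≈ 0.9687 > α = 0.05, fail to reject H0; the data do not provide sufficient evidence against H0.

t = -1.94, df = 27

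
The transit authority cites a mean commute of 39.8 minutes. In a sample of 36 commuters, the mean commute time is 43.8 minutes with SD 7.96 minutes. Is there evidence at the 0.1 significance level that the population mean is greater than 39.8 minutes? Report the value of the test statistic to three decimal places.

3.015

H0: μ = 39.8; H1: μ > 39.8 (one-sample t-test, right-tailed).
t = (x̄ − μ₀)/(s/√n) = (43.8 − 39.8)/(7.96/√36) = 3.015
df = n − 1 = 35
p-value = P(T ≥ 3.015) ≈ 0.0024
Since p ≈ 0.0024 < α = 0.1, reject H0; the data support H1.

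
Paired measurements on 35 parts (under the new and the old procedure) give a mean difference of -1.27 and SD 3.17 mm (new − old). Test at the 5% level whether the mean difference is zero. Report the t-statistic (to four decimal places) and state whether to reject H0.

H0: μ_d = 0; H1: μ_d ≠ 0 (paired t-test on the differences, two-sided).
t = d̄/(s_d/√n) = -1.27/(3.17/√35) = -2.3702
df = n − 1 = 34
Two-sided p-value ≈ 0.024
Since p ≈ 0.024 < α = 0.05, reject H0; the data support H1.

t = -2.3702; reject H0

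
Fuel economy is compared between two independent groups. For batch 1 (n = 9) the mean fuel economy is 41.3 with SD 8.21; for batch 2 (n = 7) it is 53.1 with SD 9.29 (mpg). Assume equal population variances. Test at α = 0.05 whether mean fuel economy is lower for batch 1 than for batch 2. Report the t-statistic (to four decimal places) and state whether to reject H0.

Let group 1 = batch 1, group 2 = batch 2. H0: μ_1 = μ_2; H1: μ_1 < μ_2 (two-sample pooled-variance t-test, left-tailed).
s_p² = [(9−1)·8.21² + (7−1)·9.29²]/(9+7−2) = 75.5041
t = (41.3 − 53.1)/√[75.5041·(1/9 + 1/7)] = -2.6947
df = n₁ + n₂ − 2 = 14
p-value = P(T ≤ -2.6947) ≈ 0.0087
Since p ≈ 0.0087 < α = 0.05, reject H0; the evidence is statistically significant.

t = -2.6947; reject H0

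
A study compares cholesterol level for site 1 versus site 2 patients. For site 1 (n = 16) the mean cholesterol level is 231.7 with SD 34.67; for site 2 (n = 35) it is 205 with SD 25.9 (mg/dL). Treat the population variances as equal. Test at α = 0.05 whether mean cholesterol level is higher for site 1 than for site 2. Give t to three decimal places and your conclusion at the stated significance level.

t = 3.065; reject H0

Let group 1 = site 1, group 2 = site 2. H0: μ_1 = μ_2; H1: μ_1 > μ_2 (two-sample pooled-variance t-test, right-tailed).
s_p² = [(16−1)·34.67² + (35−1)·25.9²]/(16+35−2) = 833.422
t = (231.7 − 205)/√[833.422·(1/16 + 1/35)] = 3.065
df = n₁ + n₂ − 2 = 49
p-value = P(T ≥ 3.065) ≈ 0.0018
Since p ≈ 0.0018 < α = 0.05, reject H0; the data support H1.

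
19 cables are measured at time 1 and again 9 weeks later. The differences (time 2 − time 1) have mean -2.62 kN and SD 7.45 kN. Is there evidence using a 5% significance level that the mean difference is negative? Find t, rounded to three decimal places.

H0: μ_d = 0; H1: μ_d < 0 (paired t-test on the differences, left-tailed).
t = d̄/(s_d/√n) = -2.62/(7.45/√19) = -1.533
df = n − 1 = 18
p-value = P(T ≤ -1.533) ≈ 0.0713
Since p ≈ 0.0713 > α = 0.05, fail to reject H0; the evidence is not statistically significant.

-1.533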